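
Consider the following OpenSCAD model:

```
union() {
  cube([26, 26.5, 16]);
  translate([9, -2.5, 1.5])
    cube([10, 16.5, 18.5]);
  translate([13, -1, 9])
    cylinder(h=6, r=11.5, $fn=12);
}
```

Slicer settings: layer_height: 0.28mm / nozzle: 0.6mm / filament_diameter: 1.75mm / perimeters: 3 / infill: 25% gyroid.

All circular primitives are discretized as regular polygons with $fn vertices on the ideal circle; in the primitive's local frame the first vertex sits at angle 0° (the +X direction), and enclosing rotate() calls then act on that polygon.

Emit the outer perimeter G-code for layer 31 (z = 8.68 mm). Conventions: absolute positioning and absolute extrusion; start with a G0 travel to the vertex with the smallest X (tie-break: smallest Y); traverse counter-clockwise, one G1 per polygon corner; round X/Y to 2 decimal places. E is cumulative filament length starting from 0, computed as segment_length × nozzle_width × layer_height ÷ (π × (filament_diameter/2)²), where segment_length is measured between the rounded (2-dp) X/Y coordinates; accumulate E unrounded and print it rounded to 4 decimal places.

G0 X0.00 Y0.00 Z8.68
G1 X9.00 Y0.00 E0.6286
G1 X9.00 Y-2.50 E0.8032
G1 X19.00 Y-2.50 E1.5017
G1 X19.00 Y0.00 E1.6763
G1 X26.00 Y0.00 E2.1652
G1 X26.00 Y26.50 E4.0162
G1 X0.00 Y26.50 E5.8322
G1 X0.00 Y0.00 E7.6831

At z = 8.68 mm: the 26×26.5 cube contributes its full rectangle; the cube at (9, -2.5) is present — its section is the full 10×16.5 rectangle; the cylinder at (13, -1) does not reach this height (z outside [9, 15]); Merging all regions: the regions partially overlap (shared area 140.00 mm²), so overlapping operands fuse into one piece — 1 connected region. The outline is a single polygon with 8 vertices. Extrusion per mm of travel: 0.6 × 0.28 / (π × 0.875²) = 0.069846. Accumulating E over each segment gives final E = 7.6831.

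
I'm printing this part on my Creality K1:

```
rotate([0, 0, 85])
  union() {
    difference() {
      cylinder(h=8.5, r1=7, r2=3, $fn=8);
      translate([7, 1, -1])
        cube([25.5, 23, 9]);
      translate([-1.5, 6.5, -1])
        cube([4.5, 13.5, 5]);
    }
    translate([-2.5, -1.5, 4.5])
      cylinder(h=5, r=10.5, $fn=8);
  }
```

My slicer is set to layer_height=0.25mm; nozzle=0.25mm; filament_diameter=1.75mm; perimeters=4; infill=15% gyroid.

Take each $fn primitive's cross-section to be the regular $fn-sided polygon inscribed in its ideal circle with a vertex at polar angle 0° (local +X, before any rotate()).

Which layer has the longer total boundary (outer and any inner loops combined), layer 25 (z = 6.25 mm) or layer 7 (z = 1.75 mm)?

layer 25 (z = 6.25 mm)

Layer 25 (z = 6.25): the cone: at t=0.735 of its height the radius interpolates to r₁+(r₂−r₁)t = 4.059, giving a regular 8-gon of that circumradius (perimeter = 2·8·4.059·sin(180°/8) = 24.85 mm); the 25.5×23 cube at (7, 1) contributes its full rectangle (perimeter 97.00 mm); the cube at (-1.5, 6.5) is absent (z outside [-1, 4]); Subtracting the remaining from the first: starting from the cone, the 25.5×23 cube at (7, 1) misses the remaining region (no effect) — boundary = 24.85 mm; the cylinder at (-2.5, -1.5): section is a regular 8-gon, circumradius r=10.5 (perimeter = 2·8·10.500·sin(180°/8) = 64.29 mm); Combining (union): the result so far lies entirely inside the r=10.5 cylinder at (-2.5, -1.5), so the union is just the r=10.5 cylinder at (-2.5, -1.5) — boundary = 64.29 mm; (rotated 85° about Z; rotation is an isometry so areas/perimeters/island counts are preserved). So its perimeter = 64.29 mm. Layer 7 (z = 1.75): the cone contributes a regular 8-gon of circumradius 6.176 (interpolated between r1=7 and r2=3 at t=0.206) (perimeter = 2·8·6.176·sin(180°/8) = 37.82 mm); the cube at (7, 1) (footprint 25.5×23) is included at this height (perimeter 97.00 mm); the cube at (-1.5, 6.5) (footprint 4.5×13.5) is included at this height (perimeter 36.00 mm); Subtracting the remaining from the first: starting from the cone, the 25.5×23 cube at (7, 1) misses the remaining region (no effect); the 4.5×13.5 cube at (-1.5, 6.5) misses the remaining region (no effect) — boundary = 37.82 mm; the cylinder at (-2.5, -1.5) is absent (z outside [4.5, 9.5]); Combining (union): only the result so far is present, so the union is just that shape — boundary = 37.82 mm; (rotated 85° about Z; rotation is an isometry so areas/perimeters/island counts are preserved). So its perimeter = 37.82 mm. Layer 25 is larger (64.29 vs 37.82 mm).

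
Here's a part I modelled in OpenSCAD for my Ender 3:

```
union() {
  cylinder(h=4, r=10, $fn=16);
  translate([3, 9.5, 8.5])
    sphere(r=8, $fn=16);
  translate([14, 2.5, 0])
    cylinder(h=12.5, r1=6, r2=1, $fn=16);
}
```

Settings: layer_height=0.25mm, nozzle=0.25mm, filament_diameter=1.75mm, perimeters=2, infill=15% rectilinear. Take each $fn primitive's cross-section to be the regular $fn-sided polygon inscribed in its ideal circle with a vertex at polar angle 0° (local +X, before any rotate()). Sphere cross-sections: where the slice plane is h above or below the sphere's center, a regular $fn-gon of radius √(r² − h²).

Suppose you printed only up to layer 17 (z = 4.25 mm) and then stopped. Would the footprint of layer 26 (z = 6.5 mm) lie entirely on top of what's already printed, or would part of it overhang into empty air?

part overhangs

Compare the two slices. At z = 4.25: the cylinder is absent (z outside [0, 4]); the r=8 sphere at (3, 9.5) slices to a regular 16-gon of circumradius 6.778 (√(r²−h²) with h=4.25 from center) (area = (16/2)·6.778²·sin(360°/16) = 140.64 mm²); the cone at (14, 2.5) contributes a regular 16-gon of circumradius 4.300 (interpolated between r1=6 and r2=1 at t=0.340) (area = (16/2)·4.300²·sin(360°/16) = 56.61 mm²); Combining (union): the 2 present regions are separate (no shared area or edge), so areas and boundary lengths simply add and each stays a separate island — area = 197.24 mm². At z = 6.5: the cylinder does not reach this height (z outside [0, 4]); the sphere at (3, 9.5): section is a regular 16-gon, circumradius = √(r²−h²) = √(8²−2²) = 7.746 (area = (16/2)·7.746²·sin(360°/16) = 183.69 mm²); the cone at (14, 2.5) (r1=6→r2=1) has section circumradius 3.400 here — a regular 16-gon (area = (16/2)·3.400²·sin(360°/16) = 35.39 mm²); Merging all regions: the 2 present regions are separate (no shared area or edge), so areas and boundary lengths simply add and each stays a separate island — area = 219.08 mm². Checking containment: at z = 6.5 the cross-section extends beyond the z = 4.25 cross-section by about 43.05 mm².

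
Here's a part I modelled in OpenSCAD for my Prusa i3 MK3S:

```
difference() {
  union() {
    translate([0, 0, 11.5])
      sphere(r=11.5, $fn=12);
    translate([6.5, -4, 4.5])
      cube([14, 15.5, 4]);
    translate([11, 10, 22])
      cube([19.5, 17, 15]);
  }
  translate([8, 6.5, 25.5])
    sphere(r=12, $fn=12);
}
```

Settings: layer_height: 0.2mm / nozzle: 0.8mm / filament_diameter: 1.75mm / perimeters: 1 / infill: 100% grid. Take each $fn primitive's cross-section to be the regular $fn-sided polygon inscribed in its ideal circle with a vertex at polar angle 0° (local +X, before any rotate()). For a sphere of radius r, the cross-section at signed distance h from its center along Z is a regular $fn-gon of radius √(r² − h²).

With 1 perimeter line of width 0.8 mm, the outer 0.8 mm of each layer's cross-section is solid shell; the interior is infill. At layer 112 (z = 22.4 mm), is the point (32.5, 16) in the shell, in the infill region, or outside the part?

At z = 22.4 mm: the r=11.5 sphere contributes a regular 12-gon of circumradius √(11.5²−10.9²) = 3.666; the cube at (6.5, -4) is absent (z outside [4.5, 8.5]); the 19.5×17 cube at (11, 10) contributes its full rectangle; Merging all regions: the 2 present regions are separate (no shared area or edge), so areas and boundary lengths simply add and each stays a separate island — 2 connected regions; the r=12 sphere at (8, 6.5) slices to a regular 12-gon of circumradius 11.593 (√(r²−h²) with h=3.1 from center); After the difference (first − rest): starting from that combined region, the r=12 sphere at (8, 6.5) partially overlaps it — only the 64.90 mm² overlap (of its 403.17 mm²) is removed, clipping the outline — 2 connected regions. Overall, the cross-section has 2 separate islands. The nearest boundary edge runs (30.50, 27.00)→(30.50, 10.00); distance from the point to it = 2.00 mm. The point is not inside any of the regions above, so it lies outside the cross-section (2.00 mm from the nearest boundary).

outside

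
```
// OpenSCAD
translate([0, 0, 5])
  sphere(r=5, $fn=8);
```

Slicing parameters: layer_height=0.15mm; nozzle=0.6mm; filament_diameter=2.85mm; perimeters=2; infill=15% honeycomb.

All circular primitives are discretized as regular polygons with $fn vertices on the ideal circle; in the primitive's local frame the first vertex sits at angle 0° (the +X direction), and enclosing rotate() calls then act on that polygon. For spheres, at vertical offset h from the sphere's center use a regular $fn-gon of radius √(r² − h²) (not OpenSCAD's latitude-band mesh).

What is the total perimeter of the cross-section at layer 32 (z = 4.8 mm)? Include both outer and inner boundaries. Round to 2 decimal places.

30.59 mm

At z = 4.8 mm: the sphere: section is a regular 8-gon, circumradius = √(r²−h²) = √(5²−0.2²) = 4.996 (perimeter = 2·8·4.996·sin(180°/8) = 30.59 mm). Overall, the cross-section is a single solid region. Total boundary length (outer) = 30.59 mm.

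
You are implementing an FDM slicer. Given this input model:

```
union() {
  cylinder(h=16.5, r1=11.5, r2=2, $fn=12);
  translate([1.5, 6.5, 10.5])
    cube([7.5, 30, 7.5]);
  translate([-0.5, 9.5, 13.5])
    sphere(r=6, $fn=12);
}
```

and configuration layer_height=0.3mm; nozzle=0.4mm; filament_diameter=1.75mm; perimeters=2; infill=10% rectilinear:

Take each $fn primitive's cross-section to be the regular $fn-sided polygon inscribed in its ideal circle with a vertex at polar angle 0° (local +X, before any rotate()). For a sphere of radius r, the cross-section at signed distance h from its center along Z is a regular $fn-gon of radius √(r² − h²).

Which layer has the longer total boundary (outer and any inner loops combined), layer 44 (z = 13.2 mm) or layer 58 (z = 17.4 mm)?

layer 44 (z = 13.2 mm)

Layer 44 (z = 13.2): the cone contributes a regular 12-gon of circumradius 3.900 (interpolated between r1=11.5 and r2=2 at t=0.800) (perimeter = 2·12·3.900·sin(180°/12) = 24.23 mm); the 7.5×30 cube at (1.5, 6.5) contributes its full rectangle (perimeter 75.00 mm); the sphere at (-0.5, 9.5): section is a regular 12-gon, circumradius = √(r²−h²) = √(6²−0.3²) = 5.992 (perimeter = 2·12·5.992·sin(180°/12) = 37.22 mm); Merging all regions: the regions partially overlap (shared area 26.51 mm²), so the edge portions inside another operand are dropped and the merged outline is re-measured after clipping — boundary = 111.43 mm. So its perimeter = 111.43 mm. Layer 58 (z = 17.4): the cone is absent (z outside [0, 16.5]); the cube at (1.5, 6.5) (footprint 7.5×30) is included at this height (perimeter 75.00 mm); the sphere at (-0.5, 9.5): section is a regular 12-gon, circumradius = √(r²−h²) = √(6²−3.9²) = 4.560 (perimeter = 2·12·4.560·sin(180°/12) = 28.32 mm); Merging all regions: the regions partially overlap (shared area 13.29 mm²), so the edge portions inside another operand are dropped and the merged outline is re-measured after clipping — boundary = 86.68 mm. So its perimeter = 86.68 mm. Layer 44 is larger (111.43 vs 86.68 mm).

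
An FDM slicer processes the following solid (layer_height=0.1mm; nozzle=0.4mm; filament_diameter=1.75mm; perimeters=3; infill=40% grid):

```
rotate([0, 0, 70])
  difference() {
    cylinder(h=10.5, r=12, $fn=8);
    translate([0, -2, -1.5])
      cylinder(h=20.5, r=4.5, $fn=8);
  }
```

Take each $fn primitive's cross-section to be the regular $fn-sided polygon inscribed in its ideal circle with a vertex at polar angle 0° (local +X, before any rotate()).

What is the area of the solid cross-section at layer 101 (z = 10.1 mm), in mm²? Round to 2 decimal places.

At z = 10.1 mm: the r=12 cylinder gives a regular 8-gon of circumradius 12 (constant along its height) (area = (8/2)·12.000²·sin(360°/8) = 407.29 mm²); the r=4.5 cylinder at (0, -2) contributes a regular 8-gon of circumradius 4.5 (area = (8/2)·4.500²·sin(360°/8) = 57.28 mm²); After the difference (first − rest): starting from the r=12 cylinder (407.29 mm²), the r=4.5 cylinder at (0, -2) lies wholly inside it (removes its full 57.28 mm² and its 27.55 mm outline becomes a hole wall) — area = 350.02 mm²; (whole slice rotated 70° about Z — lengths, areas and connectivity unchanged). Overall, the cross-section is one region with 1 hole. Net area = 350.02 mm².

350.02 mm²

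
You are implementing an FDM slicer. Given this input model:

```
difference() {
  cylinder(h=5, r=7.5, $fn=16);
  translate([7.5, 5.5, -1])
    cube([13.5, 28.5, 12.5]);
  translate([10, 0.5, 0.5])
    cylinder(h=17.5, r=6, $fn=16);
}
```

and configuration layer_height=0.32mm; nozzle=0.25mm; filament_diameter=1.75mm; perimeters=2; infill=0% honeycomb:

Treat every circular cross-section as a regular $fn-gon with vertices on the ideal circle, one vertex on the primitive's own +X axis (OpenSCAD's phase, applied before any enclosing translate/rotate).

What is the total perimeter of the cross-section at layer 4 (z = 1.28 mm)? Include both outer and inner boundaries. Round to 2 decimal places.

47.19 mm

At z = 1.28 mm: the r=7.5 cylinder gives a regular 16-gon of circumradius 7.5 (constant along its height) (perimeter = 2·16·7.500·sin(180°/16) = 46.82 mm); the cube at (7.5, 5.5) is present — its section is the full 13.5×28.5 rectangle (perimeter 84.00 mm); the r=6 cylinder at (10, 0.5) contributes a regular 16-gon of circumradius 6 (perimeter = 2·16·6.000·sin(180°/16) = 37.46 mm); After the difference (first − rest): starting from the r=7.5 cylinder, the 13.5×28.5 cube at (7.5, 5.5) misses the remaining region (no effect); the r=6 cylinder at (10, 0.5) partially overlaps it — only the 19.79 mm² overlap (of its 110.21 mm²) is removed, clipping the outline — boundary = 47.19 mm. Overall, the cross-section is a single solid region. Total boundary length (outer) = 47.19 mm.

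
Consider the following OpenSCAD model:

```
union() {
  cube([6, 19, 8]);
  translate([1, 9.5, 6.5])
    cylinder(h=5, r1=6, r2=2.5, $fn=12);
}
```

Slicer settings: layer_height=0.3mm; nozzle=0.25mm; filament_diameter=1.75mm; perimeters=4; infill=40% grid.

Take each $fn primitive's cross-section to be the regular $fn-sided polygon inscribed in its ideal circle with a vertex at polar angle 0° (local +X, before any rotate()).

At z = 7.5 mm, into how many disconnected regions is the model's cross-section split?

At z = 7.5 mm: the 6×19 cube contributes its full rectangle; the cone at (1, 9.5) (r1=6→r2=2.5) has section circumradius 5.300 here — a regular 12-gon; Taking the union: the regions partially overlap (shared area 52.13 mm²), so overlapping operands fuse into one piece — 1 connected region. The result has 1 disconnected region.

1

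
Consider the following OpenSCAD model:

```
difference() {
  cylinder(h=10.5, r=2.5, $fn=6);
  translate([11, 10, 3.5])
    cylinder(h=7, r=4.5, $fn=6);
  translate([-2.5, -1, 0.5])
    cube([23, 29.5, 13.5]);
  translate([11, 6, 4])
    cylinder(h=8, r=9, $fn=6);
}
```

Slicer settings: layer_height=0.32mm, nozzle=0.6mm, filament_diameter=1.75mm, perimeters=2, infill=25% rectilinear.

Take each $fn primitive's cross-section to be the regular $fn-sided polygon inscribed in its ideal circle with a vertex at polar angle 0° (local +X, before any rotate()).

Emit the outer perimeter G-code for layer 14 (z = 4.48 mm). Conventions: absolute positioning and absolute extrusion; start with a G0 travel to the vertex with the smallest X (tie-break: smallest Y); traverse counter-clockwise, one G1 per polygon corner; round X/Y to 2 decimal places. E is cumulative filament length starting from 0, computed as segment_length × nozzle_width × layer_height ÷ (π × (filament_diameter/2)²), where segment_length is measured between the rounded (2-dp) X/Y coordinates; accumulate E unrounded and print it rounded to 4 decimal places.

G0 X-1.92 Y-1.00 Z4.48
G1 X-1.25 Y-2.17 E0.1076
G1 X1.25 Y-2.17 E0.3072
G1 X1.92 Y-1.00 E0.4148
G1 X-1.92 Y-1.00 E0.7213

At z = 4.48 mm: the r=2.5 cylinder gives a regular 6-gon of circumradius 2.5 (constant along its height); the cylinder at (11, 10): section is a regular 6-gon, circumradius r=4.5; the 23×29.5 cube at (-2.5, -1) contributes its full rectangle; the r=9 cylinder at (11, 6) contributes a regular 6-gon of circumradius 9; Taking the first minus the rest: starting from the r=2.5 cylinder, the r=4.5 cylinder at (11, 10) misses the remaining region (no effect); the 23×29.5 cube at (-2.5, -1) partially overlaps it — only the 12.54 mm² overlap (of its 678.50 mm²) is removed, clipping the outline; the r=9 cylinder at (11, 6) misses the remaining region (no effect) — 1 connected region. The outline is a single polygon with 4 vertices. Extrusion per mm of travel: 0.6 × 0.32 / (π × 0.875²) = 0.079824. Accumulating E over each segment gives final E = 0.7213.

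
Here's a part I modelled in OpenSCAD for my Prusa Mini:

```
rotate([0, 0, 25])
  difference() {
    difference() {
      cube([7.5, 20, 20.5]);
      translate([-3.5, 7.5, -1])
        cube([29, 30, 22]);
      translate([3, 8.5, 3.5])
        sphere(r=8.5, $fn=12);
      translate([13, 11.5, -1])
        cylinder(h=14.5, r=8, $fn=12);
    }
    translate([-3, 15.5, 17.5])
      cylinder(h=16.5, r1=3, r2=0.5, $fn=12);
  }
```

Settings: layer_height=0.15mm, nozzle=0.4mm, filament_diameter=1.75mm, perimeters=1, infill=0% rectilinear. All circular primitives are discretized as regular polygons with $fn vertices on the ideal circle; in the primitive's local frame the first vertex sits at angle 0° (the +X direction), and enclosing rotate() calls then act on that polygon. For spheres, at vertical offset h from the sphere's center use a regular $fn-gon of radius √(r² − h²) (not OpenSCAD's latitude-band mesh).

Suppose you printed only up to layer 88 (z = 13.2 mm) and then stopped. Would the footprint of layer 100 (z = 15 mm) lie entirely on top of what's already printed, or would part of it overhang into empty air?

part overhangs

Compare the two slices. At z = 13.2: the cube is present — its section is the full 7.5×20 rectangle (area 150.00 mm²); the cube at (-3.5, 7.5) is present — its section is the full 29×30 rectangle (area 870.00 mm²); the sphere at (3, 8.5) does not reach this height (|z−center|=9.700 > r=8.5); the r=8 cylinder at (13, 11.5) contributes a regular 12-gon of circumradius 8 (area = (12/2)·8.000²·sin(360°/12) = 192.00 mm²); After the difference (first − rest): starting from the 7.5×20 cube (150.00 mm²), the 29×30 cube at (-3.5, 7.5) partially overlaps it — only the 93.75 mm² overlap (of its 870.00 mm²) is removed, clipping the outline; the r=8 cylinder at (13, 11.5) partially overlaps it — only the 1.02 mm² overlap (of its 192.00 mm²) is removed, clipping the outline — area = 55.23 mm²; the cone at (-3, 15.5) does not reach this height (z outside [17.5, 34]); Taking the first minus the rest: none of the subtracted shapes is present at this height, so that combined region is unchanged — area = 55.23 mm²; (whole slice rotated 25° about Z — lengths, areas and connectivity unchanged). At z = 15: the 7.5×20 cube contributes its full rectangle (area 150.00 mm²); the cube at (-3.5, 7.5) is present — its section is the full 29×30 rectangle (area 870.00 mm²); the sphere at (3, 8.5) is not intersected at this z (|z−center|=11.500 > r=8.5); the cylinder at (13, 11.5) is absent (z outside [-1, 13.5]); Taking the first minus the rest: starting from the 7.5×20 cube (150.00 mm²), the 29×30 cube at (-3.5, 7.5) partially overlaps it — only the 93.75 mm² overlap (of its 870.00 mm²) is removed, clipping the outline — area = 56.25 mm²; the cone at (-3, 15.5) is absent (z outside [17.5, 34]); Taking the first minus the rest: none of the subtracted shapes is present at this height, so that combined region is unchanged — area = 56.25 mm²; (rotated 25° about Z; rotation is an isometry so areas/perimeters/island counts are preserved). Checking containment: at z = 15 the cross-section extends beyond the z = 13.2 cross-section by about 1.02 mm².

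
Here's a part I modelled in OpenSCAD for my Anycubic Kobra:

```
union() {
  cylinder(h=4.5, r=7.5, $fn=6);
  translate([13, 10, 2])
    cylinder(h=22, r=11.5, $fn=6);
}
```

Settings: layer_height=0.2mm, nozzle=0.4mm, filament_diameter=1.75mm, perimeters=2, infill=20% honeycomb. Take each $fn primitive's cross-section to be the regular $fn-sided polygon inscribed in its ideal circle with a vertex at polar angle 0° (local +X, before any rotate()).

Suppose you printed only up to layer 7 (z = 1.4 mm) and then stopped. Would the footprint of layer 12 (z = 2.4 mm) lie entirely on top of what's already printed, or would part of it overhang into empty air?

part overhangs

Compare the two slices. At z = 1.4: the r=7.5 cylinder gives a regular 6-gon of circumradius 7.5 (constant along its height) (area = (6/2)·7.500²·sin(360°/6) = 146.14 mm²); the cylinder at (13, 10) is not intersected at this z (z outside [2, 24]); Combining (union): only the r=7.5 cylinder is present, so the union is just that shape — area = 146.14 mm². At z = 2.4: the r=7.5 cylinder gives a regular 6-gon of circumradius 7.5 (constant along its height) (area = (6/2)·7.500²·sin(360°/6) = 146.14 mm²); the cylinder at (13, 10): section is a regular 6-gon, circumradius r=11.5 (area = (6/2)·11.500²·sin(360°/6) = 343.60 mm²); Merging all regions: the regions partially overlap — summed areas 489.74 mm² minus the doubly-counted overlap 1.46 mm² gives 488.28 mm² — area = 488.28 mm². Checking containment: at z = 2.4 the cross-section extends beyond the z = 1.4 cross-section by about 342.13 mm².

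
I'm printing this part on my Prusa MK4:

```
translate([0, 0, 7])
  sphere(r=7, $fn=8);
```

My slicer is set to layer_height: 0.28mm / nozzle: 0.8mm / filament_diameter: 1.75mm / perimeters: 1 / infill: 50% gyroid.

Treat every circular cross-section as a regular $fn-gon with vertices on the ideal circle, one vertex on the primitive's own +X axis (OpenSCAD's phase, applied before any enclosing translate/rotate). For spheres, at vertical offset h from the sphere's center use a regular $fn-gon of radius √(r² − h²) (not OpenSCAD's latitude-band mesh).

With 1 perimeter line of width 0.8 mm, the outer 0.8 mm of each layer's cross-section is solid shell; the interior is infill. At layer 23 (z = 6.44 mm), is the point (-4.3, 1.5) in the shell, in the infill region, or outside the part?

infill

At z = 6.44 mm: the sphere: section is a regular 8-gon, circumradius = √(r²−h²) = √(7²−0.56²) = 6.978. Overall, the cross-section is a single solid region. The nearest boundary edge runs (-4.93, 4.93)→(-6.98, 0.00); distance from the point to it = 1.90 mm. The point is inside the cross-section and 1.90 mm from the nearest boundary — more than the 0.8 mm shell width (1 × 0.8), so it's in the infill interior.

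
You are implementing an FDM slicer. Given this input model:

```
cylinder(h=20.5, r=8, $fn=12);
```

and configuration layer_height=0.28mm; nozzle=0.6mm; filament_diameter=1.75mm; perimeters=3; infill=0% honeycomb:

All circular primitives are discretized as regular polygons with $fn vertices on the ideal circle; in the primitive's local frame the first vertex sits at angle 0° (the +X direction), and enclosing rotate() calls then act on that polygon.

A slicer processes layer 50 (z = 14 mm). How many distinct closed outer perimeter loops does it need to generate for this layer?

At z = 14 mm: the r=8 cylinder gives a regular 12-gon of circumradius 8 (constant along its height). The result has 1 disconnected region.

1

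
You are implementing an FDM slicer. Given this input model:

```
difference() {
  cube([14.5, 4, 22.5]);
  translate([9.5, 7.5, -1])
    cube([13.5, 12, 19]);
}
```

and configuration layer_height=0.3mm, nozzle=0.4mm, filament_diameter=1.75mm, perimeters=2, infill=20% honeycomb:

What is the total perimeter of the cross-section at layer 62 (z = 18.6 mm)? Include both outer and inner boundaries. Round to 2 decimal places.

At z = 18.6 mm: the cube (footprint 14.5×4) is included at this height (perimeter 37.00 mm); the cube at (9.5, 7.5) is not intersected at this z (z outside [-1, 18]); After the difference (first − rest): none of the subtracted shapes is present at this height, so the 14.5×4 cube is unchanged — boundary = 37.00 mm. Overall, the cross-section is a single solid region. Total boundary length (outer) = 37.00 mm.

37.00 mm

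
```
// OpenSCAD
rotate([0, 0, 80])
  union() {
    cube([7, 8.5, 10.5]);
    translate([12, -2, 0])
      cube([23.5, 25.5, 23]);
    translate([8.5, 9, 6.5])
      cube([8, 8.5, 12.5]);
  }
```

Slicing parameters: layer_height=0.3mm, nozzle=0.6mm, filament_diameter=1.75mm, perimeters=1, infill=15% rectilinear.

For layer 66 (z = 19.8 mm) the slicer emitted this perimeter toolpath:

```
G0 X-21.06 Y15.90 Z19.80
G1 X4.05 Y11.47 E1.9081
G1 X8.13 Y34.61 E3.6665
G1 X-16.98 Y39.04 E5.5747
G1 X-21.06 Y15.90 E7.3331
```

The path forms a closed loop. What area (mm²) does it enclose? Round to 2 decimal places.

599.12 mm²

Apply the shoelace formula to the sequence of (X, Y) vertices; enclosed area = 599.12 mm².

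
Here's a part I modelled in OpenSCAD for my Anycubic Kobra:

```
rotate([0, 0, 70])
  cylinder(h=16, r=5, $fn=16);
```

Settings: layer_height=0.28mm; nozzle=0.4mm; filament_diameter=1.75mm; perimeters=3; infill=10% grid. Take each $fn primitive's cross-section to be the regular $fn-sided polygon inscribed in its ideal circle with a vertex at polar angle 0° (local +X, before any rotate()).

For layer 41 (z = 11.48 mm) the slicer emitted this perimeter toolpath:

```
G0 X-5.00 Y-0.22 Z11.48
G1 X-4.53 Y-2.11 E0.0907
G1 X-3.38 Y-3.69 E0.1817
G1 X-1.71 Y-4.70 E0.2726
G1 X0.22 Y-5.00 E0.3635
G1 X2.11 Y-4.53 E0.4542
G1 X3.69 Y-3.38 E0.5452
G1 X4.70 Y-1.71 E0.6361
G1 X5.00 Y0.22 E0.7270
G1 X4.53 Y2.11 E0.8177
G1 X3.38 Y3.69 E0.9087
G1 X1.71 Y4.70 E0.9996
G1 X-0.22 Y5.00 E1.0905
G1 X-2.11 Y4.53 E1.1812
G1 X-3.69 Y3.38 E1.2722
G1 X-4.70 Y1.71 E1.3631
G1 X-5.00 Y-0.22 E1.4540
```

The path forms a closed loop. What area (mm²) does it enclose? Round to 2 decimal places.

Apply the shoelace formula to the sequence of (X, Y) vertices; enclosed area = 76.59 mm².

76.59 mm²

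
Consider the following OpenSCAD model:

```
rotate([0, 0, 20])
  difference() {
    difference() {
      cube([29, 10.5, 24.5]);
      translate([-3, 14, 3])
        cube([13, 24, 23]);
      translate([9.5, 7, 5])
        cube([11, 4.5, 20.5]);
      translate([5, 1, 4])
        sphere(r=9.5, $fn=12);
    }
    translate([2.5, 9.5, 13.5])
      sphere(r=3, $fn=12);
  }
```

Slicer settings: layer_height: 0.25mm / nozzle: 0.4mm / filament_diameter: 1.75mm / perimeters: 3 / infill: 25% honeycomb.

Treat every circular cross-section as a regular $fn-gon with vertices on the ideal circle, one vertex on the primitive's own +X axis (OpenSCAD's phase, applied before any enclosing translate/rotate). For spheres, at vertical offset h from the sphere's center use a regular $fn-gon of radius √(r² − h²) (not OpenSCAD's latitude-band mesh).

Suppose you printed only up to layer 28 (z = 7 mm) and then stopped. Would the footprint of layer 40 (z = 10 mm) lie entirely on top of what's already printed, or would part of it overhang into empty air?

part overhangs

Compare the two slices. At z = 7: the cube (footprint 29×10.5) is included at this height (area 304.50 mm²); the 13×24 cube at (-3, 14) contributes its full rectangle (area 312.00 mm²); the 11×4.5 cube at (9.5, 7) contributes its full rectangle (area 49.50 mm²); the sphere at (5, 1): section is a regular 12-gon, circumradius = √(r²−h²) = √(9.5²−3²) = 9.014 (area = (12/2)·9.014²·sin(360°/12) = 243.75 mm²); Taking the first minus the rest: starting from the 29×10.5 cube (304.50 mm²), the 13×24 cube at (-3, 14) misses the remaining region (no effect); the 11×4.5 cube at (9.5, 7) partially overlaps it — only the 38.50 mm² overlap (of its 49.50 mm²) is removed, clipping the outline; the r=9.5 sphere at (5, 1) partially overlaps it — only the 114.80 mm² overlap (of its 243.75 mm²) is removed, clipping the outline — area = 151.20 mm²; the sphere at (2.5, 9.5) does not reach this height (|z−center|=6.500 > r=3); Subtracting the remaining from the first: none of the subtracted shapes is present at this height, so that combined region is unchanged — area = 151.20 mm²; (rotated 20° about Z; rotation is an isometry so areas/perimeters/island counts are preserved). At z = 10: the cube (footprint 29×10.5) is included at this height (area 304.50 mm²); the cube at (-3, 14) (footprint 13×24) is included at this height (area 312.00 mm²); the cube at (9.5, 7) (footprint 11×4.5) is included at this height (area 49.50 mm²); the sphere at (5, 1): section is a regular 12-gon, circumradius = √(r²−h²) = √(9.5²−6²) = 7.365 (area = (12/2)·7.365²·sin(360°/12) = 162.75 mm²); Taking the first minus the rest: starting from the 29×10.5 cube (304.50 mm²), the 13×24 cube at (-3, 14) misses the remaining region (no effect); the 11×4.5 cube at (9.5, 7) partially overlaps it — only the 38.50 mm² overlap (of its 49.50 mm²) is removed, clipping the outline; the r=9.5 sphere at (5, 1) partially overlaps it — only the 85.76 mm² overlap (of its 162.75 mm²) is removed, clipping the outline — area = 180.24 mm²; the sphere at (2.5, 9.5) is not intersected at this z (|z−center|=3.500 > r=3); Subtracting the remaining from the first: none of the subtracted shapes is present at this height, so that combined region is unchanged — area = 180.24 mm²; (rotated 20° about Z; rotation is an isometry so areas/perimeters/island counts are preserved). Checking containment: at z = 10 the cross-section extends beyond the z = 7 cross-section by about 29.04 mm².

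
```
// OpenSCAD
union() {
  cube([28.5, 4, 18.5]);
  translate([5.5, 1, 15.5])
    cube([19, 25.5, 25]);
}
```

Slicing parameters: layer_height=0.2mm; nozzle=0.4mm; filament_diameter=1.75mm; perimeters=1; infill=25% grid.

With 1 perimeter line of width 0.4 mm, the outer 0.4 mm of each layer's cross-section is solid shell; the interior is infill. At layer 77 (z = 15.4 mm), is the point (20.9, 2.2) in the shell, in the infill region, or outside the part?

At z = 15.4 mm: the 28.5×4 cube contributes its full rectangle; the cube at (5.5, 1) is absent (z outside [15.5, 40.5]); Merging all regions: only the 28.5×4 cube is present, so the union is just that shape — 1 connected region. Overall, the cross-section is a single solid region. The nearest boundary edge runs (28.50, 4.00)→(0.00, 4.00); distance from the point to it = 1.80 mm. The point is inside the cross-section and 1.80 mm from the nearest boundary — more than the 0.4 mm shell width (1 × 0.4), so it's in the infill interior.

infill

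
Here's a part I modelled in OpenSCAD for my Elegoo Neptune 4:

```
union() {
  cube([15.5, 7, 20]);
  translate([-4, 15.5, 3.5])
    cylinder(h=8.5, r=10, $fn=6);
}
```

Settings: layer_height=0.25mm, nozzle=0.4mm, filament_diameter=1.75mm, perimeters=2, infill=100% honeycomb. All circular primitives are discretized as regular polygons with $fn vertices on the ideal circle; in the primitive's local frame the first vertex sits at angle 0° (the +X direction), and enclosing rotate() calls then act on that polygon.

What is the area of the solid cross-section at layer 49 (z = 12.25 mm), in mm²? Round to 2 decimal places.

At z = 12.25 mm: the cube is present — its section is the full 15.5×7 rectangle (area 108.50 mm²); the cylinder at (-4, 15.5) does not reach this height (z outside [3.5, 12]); Taking the union: only the 15.5×7 cube is present, so the union is just that shape — area = 108.50 mm². Overall, the cross-section is a single solid region. Net area = 108.50 mm².

108.50 mm²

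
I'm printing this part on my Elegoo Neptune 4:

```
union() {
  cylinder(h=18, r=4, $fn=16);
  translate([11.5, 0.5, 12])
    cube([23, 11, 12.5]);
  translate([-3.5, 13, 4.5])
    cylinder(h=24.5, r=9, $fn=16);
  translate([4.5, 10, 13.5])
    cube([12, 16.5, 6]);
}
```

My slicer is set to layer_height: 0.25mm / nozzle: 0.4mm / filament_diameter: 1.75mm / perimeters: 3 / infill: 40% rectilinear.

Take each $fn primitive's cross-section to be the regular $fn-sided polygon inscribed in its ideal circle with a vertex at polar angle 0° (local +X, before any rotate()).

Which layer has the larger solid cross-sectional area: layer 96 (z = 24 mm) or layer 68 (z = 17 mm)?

layer 68 (z = 17 mm)

Layer 96 (z = 24): the cylinder is absent (z outside [0, 18]); the 23×11 cube at (11.5, 0.5) contributes its full rectangle (area 253.00 mm²); the r=9 cylinder at (-3.5, 13) contributes a regular 16-gon of circumradius 9 (area = (16/2)·9.000²·sin(360°/16) = 247.98 mm²); the cube at (4.5, 10) does not reach this height (z outside [13.5, 19.5]); Taking the union: the 2 present regions are separate (no shared area or edge), so areas and boundary lengths simply add and each stays a separate island — area = 500.98 mm². So its area = 500.98 mm². Layer 68 (z = 17): the cylinder: section is a regular 16-gon, circumradius r=4 (area = (16/2)·4.000²·sin(360°/16) = 48.98 mm²); the cube at (11.5, 0.5) (footprint 23×11) is included at this height (area 253.00 mm²); the r=9 cylinder at (-3.5, 13) gives a regular 16-gon of circumradius 9 (constant along its height) (area = (16/2)·9.000²·sin(360°/16) = 247.98 mm²); the cube at (4.5, 10) (footprint 12×16.5) is included at this height (area 198.00 mm²); Taking the union: the regions partially overlap — summed areas 747.96 mm² minus the doubly-counted overlap 11.94 mm² gives 736.02 mm² — area = 736.02 mm². So its area = 736.02 mm². Layer 68 is larger (736.02 vs 500.98 mm²).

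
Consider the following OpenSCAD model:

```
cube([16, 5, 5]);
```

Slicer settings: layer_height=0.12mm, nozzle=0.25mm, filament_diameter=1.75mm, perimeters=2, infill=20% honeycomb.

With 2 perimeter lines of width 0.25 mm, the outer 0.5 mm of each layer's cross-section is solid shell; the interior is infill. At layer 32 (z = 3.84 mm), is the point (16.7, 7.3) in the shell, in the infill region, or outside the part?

outside

At z = 3.84 mm: the cube (footprint 16×5) is included at this height. Overall, the cross-section is a single solid region. The nearest boundary edge runs (16.00, 0.00)→(16.00, 5.00); distance from the point to it = 2.40 mm. The point is not inside any of the regions above, so it lies outside the cross-section (2.40 mm from the nearest boundary).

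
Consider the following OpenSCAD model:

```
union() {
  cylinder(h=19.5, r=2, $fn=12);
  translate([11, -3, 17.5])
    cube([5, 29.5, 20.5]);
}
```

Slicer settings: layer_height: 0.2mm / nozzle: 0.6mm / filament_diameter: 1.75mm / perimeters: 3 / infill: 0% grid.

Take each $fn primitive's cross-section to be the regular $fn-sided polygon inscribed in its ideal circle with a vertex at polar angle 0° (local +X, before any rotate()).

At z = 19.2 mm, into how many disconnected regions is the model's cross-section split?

At z = 19.2 mm: the r=2 cylinder gives a regular 12-gon of circumradius 2 (constant along its height); the cube at (11, -3) (footprint 5×29.5) is included at this height; Taking the union: the 2 present regions are separate (no shared area or edge), so areas and boundary lengths simply add and each stays a separate island — 2 connected regions. The result has 2 disconnected regions.

2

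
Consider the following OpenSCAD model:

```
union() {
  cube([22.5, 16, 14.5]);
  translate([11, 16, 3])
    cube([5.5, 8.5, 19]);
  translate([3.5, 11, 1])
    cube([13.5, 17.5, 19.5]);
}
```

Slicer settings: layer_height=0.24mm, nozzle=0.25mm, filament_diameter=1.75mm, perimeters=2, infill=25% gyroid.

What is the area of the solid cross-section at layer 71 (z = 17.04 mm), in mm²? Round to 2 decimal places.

At z = 17.04 mm: the cube is not intersected at this z (z outside [0, 14.5]); the cube at (11, 16) is present — its section is the full 5.5×8.5 rectangle (area 46.75 mm²); the 13.5×17.5 cube at (3.5, 11) contributes its full rectangle (area 236.25 mm²); Combining (union): the 5.5×8.5 cube at (11, 16) lies entirely inside the 13.5×17.5 cube at (3.5, 11), so the union is just the 13.5×17.5 cube at (3.5, 11) — area = 236.25 mm². Overall, the cross-section is a single solid region. Net area = 236.25 mm².

236.25 mm²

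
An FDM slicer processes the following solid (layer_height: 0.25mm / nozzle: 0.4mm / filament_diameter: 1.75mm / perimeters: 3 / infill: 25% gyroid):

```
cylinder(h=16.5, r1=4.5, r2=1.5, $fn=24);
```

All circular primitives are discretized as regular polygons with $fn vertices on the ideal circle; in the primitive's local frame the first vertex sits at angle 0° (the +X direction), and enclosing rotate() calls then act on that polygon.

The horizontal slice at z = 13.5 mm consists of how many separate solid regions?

1

At z = 13.5 mm: the cone contributes a regular 24-gon of circumradius 2.045 (interpolated between r1=4.5 and r2=1.5 at t=0.818). The result has 1 disconnected region.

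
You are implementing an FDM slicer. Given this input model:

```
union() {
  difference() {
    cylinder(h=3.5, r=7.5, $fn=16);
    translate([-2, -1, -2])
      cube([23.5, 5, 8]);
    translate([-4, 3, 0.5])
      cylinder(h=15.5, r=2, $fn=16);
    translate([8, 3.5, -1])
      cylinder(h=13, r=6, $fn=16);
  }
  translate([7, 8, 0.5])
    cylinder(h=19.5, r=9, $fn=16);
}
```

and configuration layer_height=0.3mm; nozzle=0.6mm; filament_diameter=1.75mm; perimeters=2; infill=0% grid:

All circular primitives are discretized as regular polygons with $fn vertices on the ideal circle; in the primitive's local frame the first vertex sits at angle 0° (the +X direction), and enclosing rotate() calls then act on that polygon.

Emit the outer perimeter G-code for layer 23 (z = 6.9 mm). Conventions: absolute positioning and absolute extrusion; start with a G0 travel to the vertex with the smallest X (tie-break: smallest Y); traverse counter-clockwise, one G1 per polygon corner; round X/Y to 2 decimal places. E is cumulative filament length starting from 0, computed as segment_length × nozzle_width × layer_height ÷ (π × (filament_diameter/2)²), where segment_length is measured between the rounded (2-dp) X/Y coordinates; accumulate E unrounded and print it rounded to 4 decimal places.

G0 X-2.00 Y8.00 Z6.90
G1 X-1.31 Y4.56 E0.2626
G1 X0.64 Y1.64 E0.5253
G1 X3.56 Y-0.31 E0.7881
G1 X7.00 Y-1.00 E1.0507
G1 X10.44 Y-0.31 E1.3132
G1 X13.36 Y1.64 E1.5760
G1 X15.31 Y4.56 E1.8387
G1 X16.00 Y8.00 E2.1013
G1 X15.31 Y11.44 E2.3639
G1 X13.36 Y14.36 E2.6266
G1 X10.44 Y16.31 E2.8894
G1 X7.00 Y17.00 E3.1520
G1 X3.56 Y16.31 E3.4145
G1 X0.64 Y14.36 E3.6773
G1 X-1.31 Y11.44 E3.9401
G1 X-2.00 Y8.00 E4.2026

At z = 6.9 mm: the cylinder is absent (z outside [0, 3.5]); the cube at (-2, -1) is absent (z outside [-2, 6]); the r=2 cylinder at (-4, 3) contributes a regular 16-gon of circumradius 2; the cylinder at (8, 3.5): section is a regular 16-gon, circumradius r=6; After the difference (first − rest): the first operand is absent here, so nothing remains; the cylinder at (7, 8): section is a regular 16-gon, circumradius r=9; Merging all regions: only the r=9 cylinder at (7, 8) is present, so the union is just that shape — 1 connected region. The outline is a single polygon with 16 vertices. Extrusion per mm of travel: 0.6 × 0.3 / (π × 0.875²) = 0.074835. Accumulating E over each segment gives final E = 4.2026.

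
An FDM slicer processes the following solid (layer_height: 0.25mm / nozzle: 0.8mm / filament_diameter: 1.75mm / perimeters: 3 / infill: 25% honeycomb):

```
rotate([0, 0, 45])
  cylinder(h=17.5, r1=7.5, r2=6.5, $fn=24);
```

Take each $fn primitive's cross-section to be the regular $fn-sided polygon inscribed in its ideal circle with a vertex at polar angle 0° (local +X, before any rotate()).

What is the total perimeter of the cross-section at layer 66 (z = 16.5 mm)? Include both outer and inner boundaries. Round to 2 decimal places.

At z = 16.5 mm: the cone (r1=7.5→r2=6.5) has section circumradius 6.557 here — a regular 24-gon (perimeter = 2·24·6.557·sin(180°/24) = 41.08 mm); (whole slice rotated 45° about Z — lengths, areas and connectivity unchanged). Overall, the cross-section is a single solid region. Total boundary length (outer) = 41.08 mm.

41.08 mm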